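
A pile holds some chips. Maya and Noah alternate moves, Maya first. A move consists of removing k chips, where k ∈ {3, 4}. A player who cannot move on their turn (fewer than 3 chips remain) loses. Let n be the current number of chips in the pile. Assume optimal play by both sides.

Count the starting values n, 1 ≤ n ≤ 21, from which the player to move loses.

9

Work bottom-up. With no move the player to move loses. Otherwise the position is W if at least one move leads to an L position for the opponent, and L if every move leads to a W.
n=0: no move → L
n=1: no move → L
n=2: no move → L
n=3: W (go to 0, an L position)
n=4: W (go to 1, an L position)
n=5: W (go to 2, an L position)
n=6: W (go to 2, an L position)
n=7: L (options 4(W), 3(W) are all W)
n=8: L (options 5(W), 4(W) are all W)
n=9: L (options 6(W), 5(W) are all W)
n=10: W (go to 7, an L position)
n=11: W (go to 8, an L position)
n=12: W (go to 9, an L position)
n=13: W (go to 9, an L position)
n=14: L (options 11(W), 10(W) are all W)
n=15: L (options 12(W), 11(W) are all W)
n=16: L (options 13(W), 12(W) are all W)
n=17: W (go to 14, an L position)
n=18: W (go to 15, an L position)
n=19: W (go to 16, an L position)
n=20: W (go to 16, an L position)
n=21: L (options 18(W), 17(W) are all W)
L entries with 1 ≤ n ≤ 21 (n=0 is outside the asked range and is not counted): n = 1, 2, 7, 8, 9, 14, 15, 16, 21; that makes 9.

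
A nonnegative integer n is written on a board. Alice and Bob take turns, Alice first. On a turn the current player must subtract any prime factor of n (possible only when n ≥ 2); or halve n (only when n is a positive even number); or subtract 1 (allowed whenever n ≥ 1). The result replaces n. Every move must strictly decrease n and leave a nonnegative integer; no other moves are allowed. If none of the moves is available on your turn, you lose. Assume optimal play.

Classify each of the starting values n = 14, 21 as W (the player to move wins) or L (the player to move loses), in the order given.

14: L, 21: W

Classify positions by backward induction: terminal positions (no move available) are L. From any other position, the mover wins iff some move reaches an L.
n=0: no move → L
n=1: W (go to 0, an L position)
n=2: W (go to 0, an L position)
n=3: W (go to 0, an L position)
n=4: L (options 2(W), 3(W) are all W)
n=5: W (go to 0, an L position)
n=6: W (go to 4, an L position)
n=7: W (go to 0, an L position)
n=8: W (go to 4, an L position)
n=9: L (options 6(W), 8(W) are all W)
n=10: W (go to 9, an L position)
n=11: W (go to 0, an L position)
n=12: W (go to 9, an L position)
n=13: W (go to 0, an L position)
n=14: L (options 7(W), 12(W), 13(W) are all W)
n=15: W (go to 14, an L position)
n=16: W (go to 14, an L position)
n=17: W (go to 0, an L position)
n=18: W (go to 9, an L position)
n=19: W (go to 0, an L position)
n=20: L (options 10(W), 15(W), 18(W), 19(W) are all W)
n=21: W (go to 14, an L position)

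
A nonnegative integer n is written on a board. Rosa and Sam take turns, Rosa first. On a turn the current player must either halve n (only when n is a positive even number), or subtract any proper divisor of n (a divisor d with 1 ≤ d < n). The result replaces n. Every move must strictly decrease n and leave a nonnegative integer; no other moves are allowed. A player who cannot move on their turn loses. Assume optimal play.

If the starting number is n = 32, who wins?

Rosa wins.

Compute win/loss labels from the base case upward. A position with no move is L. Any other position is W if it can reach an L in one move, else L.
n=0: no move → L
n=1: no move → L
n=2: reaches L-position 1 → W
n=3: only reaches 2(W), which is W → L
n=4: reaches L-position 3 → W
n=5: only reaches 4(W), which is W → L
n=6: reaches L-position 3 → W
n=7: only reaches 6(W), which is W → L
n=8: reaches L-position 7 → W
n=9: only reaches 6(W), 8(W), all W → L
n=10: reaches L-position 5 → W
n=11: only reaches 10(W), which is W → L
n=12: reaches L-position 9 → W
n=13: only reaches 12(W), which is W → L
n=14: reaches L-position 7 → W
n=15: only reaches 10(W), 12(W), 14(W), all W → L
n=16: reaches L-position 15 → W
n=17: only reaches 16(W), which is W → L
n=18: reaches L-position 9 → W
n=19: only reaches 18(W), which is W → L
n=20: reaches L-position 15 → W
n=21: only reaches 14(W), 18(W), 20(W), all W → L
n=22: reaches L-position 11 → W
n=23: only reaches 22(W), which is W → L
n=24: reaches L-position 21 → W
n=25: only reaches 20(W), 24(W), all W → L
n=26: reaches L-position 13 → W
n=27: only reaches 18(W), 24(W), 26(W), all W → L
n=28: reaches L-position 21 → W
n=29: only reaches 28(W), which is W → L
n=30: reaches L-position 15 → W
n=31: only reaches 30(W), which is W → L
n=32: reaches L-position 31 → W
From 32 Rosa can move to 31, reaching an L position.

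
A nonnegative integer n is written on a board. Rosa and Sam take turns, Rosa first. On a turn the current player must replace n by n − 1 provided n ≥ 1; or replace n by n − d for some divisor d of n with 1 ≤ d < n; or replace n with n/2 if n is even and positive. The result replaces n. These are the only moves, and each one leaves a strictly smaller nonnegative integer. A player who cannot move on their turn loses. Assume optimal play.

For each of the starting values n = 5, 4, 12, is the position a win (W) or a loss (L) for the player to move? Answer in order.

5: L, 4: W, 12: W

Label each position W (a win for the player to move) or L (a loss). A position with no legal move is L; any other position is W exactly when some move reaches an L, and L when every move reaches a W.
n=0: no move → L
n=1: →0(L), so W
n=2: →1(W) only, which is W, so L
n=3: →2(L), so W
n=4: →2(L), so W
n=5: →4(W) only, which is W, so L
n=6: →5(L), so W
n=7: →6(W) only, which is W, so L
n=8: →7(L), so W
n=9: →6(W), 8(W) — all W, so L
n=10: →5(L), so W
n=11: →10(W) only, which is W, so L
n=12: →9(L), so W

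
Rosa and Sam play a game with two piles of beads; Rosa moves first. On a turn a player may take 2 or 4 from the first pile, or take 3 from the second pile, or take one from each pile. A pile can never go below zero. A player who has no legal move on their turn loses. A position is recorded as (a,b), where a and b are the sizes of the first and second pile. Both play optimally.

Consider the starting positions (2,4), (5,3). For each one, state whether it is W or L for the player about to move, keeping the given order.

(2,4): L, (5,3): W

Compute win/loss labels from the base case upward. A position with no move is L. Any other position is W if it can reach an L in one move, else L.
No move ever increases a pile, so every position that can arise here has a ≤ 5 and b ≤ 4; it is enough to label the cells with 0 ≤ a ≤ 5 and 0 ≤ b ≤ 4.
Every move lowers a or b (never raises either), so fill the grid row by row in increasing a, and left to right within a row: each cell's successors are then already labelled.
      b=0  b=1  b=2  b=3  b=4
a=0:    L    L    L    W    W
a=1:    L    W    W    W    L
a=2:    W    W    W    L    L
a=3:    W    L    L    L    W
a=4:    W    W    W    W    W
a=5:    W    W    W    W    W
Cells with no legal move (terminal, hence L): (0,0), (0,1), (0,2), (1,0).
The remaining L cells, each justified by listing all of its moves:
(1,4): L (options (1,1)(W), (0,3)(W) are all W)
(2,3): L (options (0,3)(W), (2,0)(W), (1,2)(W) are all W)
(2,4): L (options (0,4)(W), (2,1)(W), (1,3)(W) are all W)
(3,1): L (options (1,1)(W), (2,0)(W) are all W)
(3,2): L (options (1,2)(W), (2,1)(W) are all W)
(3,3): L (options (1,3)(W), (3,0)(W), (2,2)(W) are all W)
Every other cell has at least one move into one of the L cells above, so it is W.
(2,4): one of the L cells justified above, so L
(5,3): the move to (3,3) reaches an L cell, so W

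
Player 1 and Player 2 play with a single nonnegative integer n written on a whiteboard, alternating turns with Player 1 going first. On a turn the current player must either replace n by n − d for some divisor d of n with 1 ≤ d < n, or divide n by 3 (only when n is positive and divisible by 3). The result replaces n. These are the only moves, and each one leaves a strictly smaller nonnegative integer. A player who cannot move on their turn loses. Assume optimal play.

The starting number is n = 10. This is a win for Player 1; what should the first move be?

Classify positions by backward induction: terminal positions (no move available) are L. From any other position, the mover wins iff some move reaches an L.
n=0: no move → L
n=1: no move → L
n=2: W (go to 1, an L position)
n=3: W (go to 1, an L position)
n=4: L (options 2(W), 3(W) are all W)
n=5: W (go to 4, an L position)
n=6: W (go to 4, an L position)
n=7: L (sole option 6(W) is W)
n=8: W (go to 4, an L position)
n=9: L (options 3(W), 6(W), 8(W) are all W)
n=10: W (go to 9, an L position)
From 10, the L positions reachable in one move are: 9.

Move to 9.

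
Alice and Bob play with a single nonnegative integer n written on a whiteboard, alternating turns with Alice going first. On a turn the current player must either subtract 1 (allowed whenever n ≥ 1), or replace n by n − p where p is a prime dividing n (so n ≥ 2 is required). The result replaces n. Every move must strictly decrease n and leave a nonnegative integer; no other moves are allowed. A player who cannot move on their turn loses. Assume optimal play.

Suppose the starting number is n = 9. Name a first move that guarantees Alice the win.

Move to 8.

Label each position W (a win for the player to move) or L (a loss). A position with no legal move is L; any other position is W exactly when some move reaches an L, and L when every move reaches a W.
n=0: no move → L
n=1: reaches L-position 0 → W
n=2: reaches L-position 0 → W
n=3: reaches L-position 0 → W
n=4: only reaches 2(W), 3(W), all W → L
n=5: reaches L-position 0 → W
n=6: reaches L-position 4 → W
n=7: reaches L-position 0 → W
n=8: only reaches 6(W), 7(W), all W → L
n=9: reaches L-position 8 → W
From 9, the L positions reachable in one move are: 8.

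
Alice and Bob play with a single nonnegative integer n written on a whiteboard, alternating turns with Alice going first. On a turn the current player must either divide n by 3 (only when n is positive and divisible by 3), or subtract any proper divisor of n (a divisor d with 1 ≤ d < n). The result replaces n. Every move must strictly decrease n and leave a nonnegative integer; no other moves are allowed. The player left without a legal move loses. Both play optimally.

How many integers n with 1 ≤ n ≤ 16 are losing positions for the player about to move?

7

Build the W/L table. Terminal = L. A non-terminal position is W if it has a move to some L; otherwise it is L.
n=0: no move → L
n=1: no move → L
n=2: can move to 1, which is L ⇒ W
n=3: can move to 1, which is L ⇒ W
n=4: moves to 2(W), 3(W); every one is W ⇒ L
n=5: can move to 4, which is L ⇒ W
n=6: can move to 4, which is L ⇒ W
n=7: the only move is to 6(W), a W ⇒ L
n=8: can move to 4, which is L ⇒ W
n=9: moves to 3(W), 6(W), 8(W); every one is W ⇒ L
n=10: can move to 9, which is L ⇒ W
n=11: the only move is to 10(W), a W ⇒ L
n=12: can move to 4, which is L ⇒ W
n=13: the only move is to 12(W), a W ⇒ L
n=14: can move to 7, which is L ⇒ W
n=15: moves to 5(W), 10(W), 12(W), 14(W); every one is W ⇒ L
n=16: can move to 15, which is L ⇒ W
L entries with 1 ≤ n ≤ 16 (n=0 is outside the asked range and is not counted): n = 1, 4, 7, 9, 11, 13, 15; that makes 7.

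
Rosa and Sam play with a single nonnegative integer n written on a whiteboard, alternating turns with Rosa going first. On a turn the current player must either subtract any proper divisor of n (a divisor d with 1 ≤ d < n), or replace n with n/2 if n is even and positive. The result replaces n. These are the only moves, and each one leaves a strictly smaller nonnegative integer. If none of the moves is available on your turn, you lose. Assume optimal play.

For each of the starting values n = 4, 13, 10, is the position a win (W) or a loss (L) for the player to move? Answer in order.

Positions with no move are L. A position that does have a move is losing for the player to move precisely when every available move leads to a winning position for the opponent. Fill in the labels:
n=0: no move → L
n=1: no move → L
n=2: can move to 1, which is L ⇒ W
n=3: the only move is to 2(W), a W ⇒ L
n=4: can move to 3, which is L ⇒ W
n=5: the only move is to 4(W), a W ⇒ L
n=6: can move to 3, which is L ⇒ W
n=7: the only move is to 6(W), a W ⇒ L
n=8: can move to 7, which is L ⇒ W
n=9: moves to 6(W), 8(W); every one is W ⇒ L
n=10: can move to 5, which is L ⇒ W
n=11: the only move is to 10(W), a W ⇒ L
n=12: can move to 9, which is L ⇒ W
n=13: the only move is to 12(W), a W ⇒ L

4: W, 13: L, 10: W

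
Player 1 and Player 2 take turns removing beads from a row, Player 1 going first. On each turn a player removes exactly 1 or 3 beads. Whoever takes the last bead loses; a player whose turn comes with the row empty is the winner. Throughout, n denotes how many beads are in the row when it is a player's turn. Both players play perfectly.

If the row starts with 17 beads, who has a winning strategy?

Player 2 wins.

Work bottom-up. With no move the player to move wins. Otherwise the position is W if at least one move leads to an L position for the opponent, and L if every move leads to a W.
n=0: no move; the opponent has just taken the last bead and therefore loses → W
n=1: the only move is to 0(W), a W ⇒ L
n=2: can move to 1, which is L ⇒ W
n=3: moves to 2(W), 0(W); every one is W ⇒ L
n=4: can move to 3, which is L ⇒ W
n=5: moves to 4(W), 2(W); every one is W ⇒ L
n=6: can move to 5, which is L ⇒ W
n=7: moves to 6(W), 4(W); every one is W ⇒ L
n=8: can move to 7, which is L ⇒ W
n=9: moves to 8(W), 6(W); every one is W ⇒ L
n=10: can move to 9, which is L ⇒ W
n=11: moves to 10(W), 8(W); every one is W ⇒ L
n=12: can move to 11, which is L ⇒ W
n=13: moves to 12(W), 10(W); every one is W ⇒ L
n=14: can move to 13, which is L ⇒ W
n=15: moves to 14(W), 12(W); every one is W ⇒ L
n=16: can move to 15, which is L ⇒ W
n=17: moves to 16(W), 14(W); every one is W ⇒ L
The starting position 17 is L: whatever Player 1 does, the opponent receives a W position.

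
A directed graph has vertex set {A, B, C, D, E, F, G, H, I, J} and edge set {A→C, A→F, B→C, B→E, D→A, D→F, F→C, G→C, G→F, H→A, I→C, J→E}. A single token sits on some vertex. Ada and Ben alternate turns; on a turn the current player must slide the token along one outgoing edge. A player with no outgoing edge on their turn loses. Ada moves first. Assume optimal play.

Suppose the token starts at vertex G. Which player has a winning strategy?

Ada wins.

Classify positions by backward induction: terminal positions (no move available) are L. From any other position, the mover wins iff some move reaches an L.
Every edge goes from a vertex to one that appears earlier in the order C, E, F, G, A, J, B, H, I, D, so processing vertices in that order labels each vertex after all of its successors.
C: no outgoing edge → L
E: no outgoing edge → L
F: can move to C, which is L ⇒ W
G: can move to C, which is L ⇒ W
A: can move to C, which is L ⇒ W
J: can move to E, which is L ⇒ W
B: can move to E, which is L ⇒ W
H: the only move is to A(W), a W ⇒ L
I: can move to C, which is L ⇒ W
D: moves to A(W), F(W); every one is W ⇒ L
From G Ada can move to C, reaching an L position.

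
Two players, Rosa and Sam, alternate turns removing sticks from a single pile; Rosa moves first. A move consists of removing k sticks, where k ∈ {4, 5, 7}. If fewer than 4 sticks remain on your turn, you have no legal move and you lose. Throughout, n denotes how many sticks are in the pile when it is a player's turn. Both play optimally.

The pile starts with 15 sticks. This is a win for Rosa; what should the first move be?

Remove 4, leaving 11.

Build the W/L table. Terminal = L. A non-terminal position is W if it has a move to some L; otherwise it is L.
n=0: no move → L
n=1: no move → L
n=2: no move → L
n=3: no move → L
n=4: →0(L), so W
n=5: →1(L), so W
n=6: →2(L), so W
n=7: →3(L), so W
n=8: →3(L), so W
n=9: →2(L), so W
n=10: →3(L), so W
n=11: →7(W), 6(W), 4(W) — all W, so L
n=12: →8(W), 7(W), 5(W) — all W, so L
n=13: →9(W), 8(W), 6(W) — all W, so L
n=14: →10(W), 9(W), 7(W) — all W, so L
n=15: →11(L), so W
From 15, the L positions reachable in one move are: 11.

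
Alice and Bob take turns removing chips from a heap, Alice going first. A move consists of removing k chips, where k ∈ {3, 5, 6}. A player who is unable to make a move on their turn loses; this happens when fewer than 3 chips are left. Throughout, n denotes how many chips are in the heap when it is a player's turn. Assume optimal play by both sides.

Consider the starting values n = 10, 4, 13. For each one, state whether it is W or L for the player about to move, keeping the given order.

Build the W/L table. Terminal = L. A non-terminal position is W if it has a move to some L; otherwise it is L.
n=0: no move → L
n=1: no move → L
n=2: no move → L
n=3: →0(L), so W
n=4: →1(L), so W
n=5: →2(L), so W
n=6: →1(L), so W
n=7: →2(L), so W
n=8: →2(L), so W
n=9: →6(W), 4(W), 3(W) — all W, so L
n=10: →7(W), 5(W), 4(W) — all W, so L
n=11: →8(W), 6(W), 5(W) — all W, so L
n=12: →9(L), so W
n=13: →10(L), so W

10: L, 4: W, 13: W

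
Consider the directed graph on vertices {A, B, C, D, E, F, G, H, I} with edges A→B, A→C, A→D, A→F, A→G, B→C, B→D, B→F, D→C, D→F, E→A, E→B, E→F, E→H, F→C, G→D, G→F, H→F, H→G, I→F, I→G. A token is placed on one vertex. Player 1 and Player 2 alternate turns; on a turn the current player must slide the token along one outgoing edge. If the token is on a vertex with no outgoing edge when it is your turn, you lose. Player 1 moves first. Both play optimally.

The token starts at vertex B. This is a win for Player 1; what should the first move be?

Work bottom-up. With no move the player to move loses. Otherwise the position is W if at least one move leads to an L position for the opponent, and L if every move leads to a W.
Every edge goes from a vertex to one that appears earlier in the order C, F, D, B, G, I, H, A, E, so processing vertices in that order labels each vertex after all of its successors.
C: no outgoing edge → L
F: can move to C, which is L ⇒ W
D: can move to C, which is L ⇒ W
B: can move to C, which is L ⇒ W
G: moves to D(W), F(W); every one is W ⇒ L
I: can move to G, which is L ⇒ W
H: can move to G, which is L ⇒ W
A: can move to G, which is L ⇒ W
E: moves to A(W), H(W), B(W), F(W); every one is W ⇒ L
From B, the L positions reachable in one move are: C.

Move to C.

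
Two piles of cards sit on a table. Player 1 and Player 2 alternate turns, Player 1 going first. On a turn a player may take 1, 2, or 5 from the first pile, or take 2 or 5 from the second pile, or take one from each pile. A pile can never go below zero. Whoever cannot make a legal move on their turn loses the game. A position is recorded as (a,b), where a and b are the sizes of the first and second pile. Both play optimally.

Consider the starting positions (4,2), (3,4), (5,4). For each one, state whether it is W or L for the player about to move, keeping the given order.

(4,2): W, (3,4): L, (5,4): W

Classify positions by backward induction: terminal positions (no move available) are L. From any other position, the mover wins iff some move reaches an L.
No move ever increases a pile, so every position that can arise here has a ≤ 5 and b ≤ 4; it is enough to label the cells with 0 ≤ a ≤ 5 and 0 ≤ b ≤ 4.
Every move lowers a or b (never raises either), so fill the grid row by row in increasing a, and left to right within a row: each cell's successors are then already labelled.
      b=0  b=1  b=2  b=3  b=4
a=0:    L    L    W    W    L
a=1:    W    W    W    L    W
a=2:    W    W    L    W    W
a=3:    L    L    W    W    L
a=4:    W    W    W    L    W
a=5:    W    W    L    W    W
Cells with no legal move (terminal, hence L): (0,0), (0,1).
The remaining L cells, each justified by listing all of its moves:
(0,4): →(0,2)(W) only, which is W, so L
(1,3): →(0,3)(W), (1,1)(W), (0,2)(W) — all W, so L
(2,2): →(1,2)(W), (0,2)(W), (2,0)(W), (1,1)(W) — all W, so L
(3,0): →(2,0)(W), (1,0)(W) — all W, so L
(3,1): →(2,1)(W), (1,1)(W), (2,0)(W) — all W, so L
(3,4): →(2,4)(W), (1,4)(W), (3,2)(W), (2,3)(W) — all W, so L
(4,3): →(3,3)(W), (2,3)(W), (4,1)(W), (3,2)(W) — all W, so L
(5,2): →(4,2)(W), (3,2)(W), (0,2)(W), (5,0)(W), (4,1)(W) — all W, so L
Every other cell has at least one move into one of the L cells above, so it is W.
(4,2): the move to (2,2) reaches an L cell, so W
(3,4): one of the L cells justified above, so L
(5,4): the move to (3,4) reaches an L cell, so W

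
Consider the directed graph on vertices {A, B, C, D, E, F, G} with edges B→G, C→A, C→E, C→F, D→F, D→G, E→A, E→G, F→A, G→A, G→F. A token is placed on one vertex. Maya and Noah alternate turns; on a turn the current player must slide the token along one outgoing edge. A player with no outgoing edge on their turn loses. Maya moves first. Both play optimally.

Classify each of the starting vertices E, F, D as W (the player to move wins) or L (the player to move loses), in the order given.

E: W, F: W, D: L

Compute win/loss labels from the base case upward. A position with no move is L. Any other position is W if it can reach an L in one move, else L.
Every edge goes from a vertex to one that appears earlier in the order A, F, G, D, E, B, C, so processing vertices in that order labels each vertex after all of its successors.
A: no outgoing edge → L
F: reaches L-position A → W
G: reaches L-position A → W
D: only reaches G(W), F(W), all W → L
E: reaches L-position A → W
B: only reaches G(W), which is W → L
C: reaches L-position A → W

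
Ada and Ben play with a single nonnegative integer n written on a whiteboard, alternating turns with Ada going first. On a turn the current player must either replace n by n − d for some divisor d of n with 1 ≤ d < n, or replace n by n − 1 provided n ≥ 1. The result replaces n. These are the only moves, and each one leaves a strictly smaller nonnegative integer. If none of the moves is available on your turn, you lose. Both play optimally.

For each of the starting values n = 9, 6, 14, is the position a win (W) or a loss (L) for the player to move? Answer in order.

Classify positions by backward induction: terminal positions (no move available) are L. From any other position, the mover wins iff some move reaches an L.
n=0: no move → L
n=1: can move to 0, which is L ⇒ W
n=2: the only move is to 1(W), a W ⇒ L
n=3: can move to 2, which is L ⇒ W
n=4: can move to 2, which is L ⇒ W
n=5: the only move is to 4(W), a W ⇒ L
n=6: can move to 5, which is L ⇒ W
n=7: the only move is to 6(W), a W ⇒ L
n=8: can move to 7, which is L ⇒ W
n=9: moves to 6(W), 8(W); every one is W ⇒ L
n=10: can move to 5, which is L ⇒ W
n=11: the only move is to 10(W), a W ⇒ L
n=12: can move to 9, which is L ⇒ W
n=13: the only move is to 12(W), a W ⇒ L
n=14: can move to 7, which is L ⇒ W

9: L, 6: W, 14: W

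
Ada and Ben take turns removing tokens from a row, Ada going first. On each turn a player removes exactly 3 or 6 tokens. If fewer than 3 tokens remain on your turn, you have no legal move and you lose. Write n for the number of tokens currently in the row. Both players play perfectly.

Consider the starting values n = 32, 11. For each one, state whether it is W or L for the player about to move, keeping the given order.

Label each position W (a win for the player to move) or L (a loss). A position with no legal move is L; any other position is W exactly when some move reaches an L, and L when every move reaches a W.
n=0: no move → L
n=1: no move → L
n=2: no move → L
n=3: W (go to 0, an L position)
n=4: W (go to 1, an L position)
n=5: W (go to 2, an L position)
n=6: W (go to 0, an L position)
n=7: W (go to 1, an L position)
n=8: W (go to 2, an L position)
n=9: L (options 6(W), 3(W) are all W)
n=10: L (options 7(W), 4(W) are all W)
n=11: L (options 8(W), 5(W) are all W)
n=12: W (go to 9, an L position)
n=13: W (go to 10, an L position)
n=14: W (go to 11, an L position)
n=15: W (go to 9, an L position)
n=16: W (go to 10, an L position)
n=17: W (go to 11, an L position)
n=18: L (options 15(W), 12(W) are all W)
n=19: L (options 16(W), 13(W) are all W)
n=20: L (options 17(W), 14(W) are all W)
n=21: W (go to 18, an L position)
n=22: W (go to 19, an L position)
n=23: W (go to 20, an L position)
n=24: W (go to 18, an L position)
n=25: W (go to 19, an L position)
n=26: W (go to 20, an L position)
n=27: L (options 24(W), 21(W) are all W)
n=28: L (options 25(W), 22(W) are all W)
n=29: L (options 26(W), 23(W) are all W)
n=30: W (go to 27, an L position)
n=31: W (go to 28, an L position)
n=32: W (go to 29, an L position)

32: W, 11: L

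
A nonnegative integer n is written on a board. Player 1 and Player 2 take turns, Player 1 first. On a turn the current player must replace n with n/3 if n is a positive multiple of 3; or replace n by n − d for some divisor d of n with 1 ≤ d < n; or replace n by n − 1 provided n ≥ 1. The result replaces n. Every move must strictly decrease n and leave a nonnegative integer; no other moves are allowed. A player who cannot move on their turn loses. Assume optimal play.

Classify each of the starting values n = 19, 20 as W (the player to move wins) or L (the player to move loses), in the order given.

Compute win/loss labels from the base case upward. A position with no move is L. Any other position is W if it can reach an L in one move, else L.
n=0: no move → L
n=1: can move to 0, which is L ⇒ W
n=2: the only move is to 1(W), a W ⇒ L
n=3: can move to 2, which is L ⇒ W
n=4: can move to 2, which is L ⇒ W
n=5: the only move is to 4(W), a W ⇒ L
n=6: can move to 2, which is L ⇒ W
n=7: the only move is to 6(W), a W ⇒ L
n=8: can move to 7, which is L ⇒ W
n=9: moves to 3(W), 6(W), 8(W); every one is W ⇒ L
n=10: can move to 5, which is L ⇒ W
n=11: the only move is to 10(W), a W ⇒ L
n=12: can move to 9, which is L ⇒ W
n=13: the only move is to 12(W), a W ⇒ L
n=14: can move to 7, which is L ⇒ W
n=15: can move to 5, which is L ⇒ W
n=16: moves to 8(W), 12(W), 14(W), 15(W); every one is W ⇒ L
n=17: can move to 16, which is L ⇒ W
n=18: can move to 9, which is L ⇒ W
n=19: the only move is to 18(W), a W ⇒ L
n=20: can move to 16, which is L ⇒ W

19: L, 20: W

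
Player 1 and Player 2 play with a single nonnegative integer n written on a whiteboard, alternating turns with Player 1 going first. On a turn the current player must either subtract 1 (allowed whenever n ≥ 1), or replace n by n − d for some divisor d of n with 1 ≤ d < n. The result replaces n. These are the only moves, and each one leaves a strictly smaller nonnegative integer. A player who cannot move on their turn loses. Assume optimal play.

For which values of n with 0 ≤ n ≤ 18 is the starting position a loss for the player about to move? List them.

0, 2, 5, 7, 9, 11, 13, 15, 17

Use the standard recursion: the mover loses at a terminal position; elsewhere, the mover wins exactly when some move hands the opponent an L position.
n=0: no move → L
n=1: →0(L), so W
n=2: →1(W) only, which is W, so L
n=3: →2(L), so W
n=4: →2(L), so W
n=5: →4(W) only, which is W, so L
n=6: →5(L), so W
n=7: →6(W) only, which is W, so L
n=8: →7(L), so W
n=9: →6(W), 8(W) — all W, so L
n=10: →5(L), so W
n=11: →10(W) only, which is W, so L
n=12: →9(L), so W
n=13: →12(W) only, which is W, so L
n=14: →7(L), so W
n=15: →10(W), 12(W), 14(W) — all W, so L
n=16: →15(L), so W
n=17: →16(W) only, which is W, so L
n=18: →9(L), so W
Reading off the rows marked L gives the requested list; there are 9 such values of n.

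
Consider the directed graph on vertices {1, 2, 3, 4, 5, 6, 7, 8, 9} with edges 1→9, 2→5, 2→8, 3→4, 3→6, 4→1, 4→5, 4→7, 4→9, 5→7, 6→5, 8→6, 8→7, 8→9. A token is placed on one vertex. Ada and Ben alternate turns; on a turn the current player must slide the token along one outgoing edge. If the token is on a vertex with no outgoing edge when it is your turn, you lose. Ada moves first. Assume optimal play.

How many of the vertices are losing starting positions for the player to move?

Use the standard recursion: the mover loses at a terminal position; elsewhere, the mover wins exactly when some move hands the opponent an L position.
Every edge goes from a vertex to one that appears earlier in the order 9, 7, 1, 5, 4, 6, 3, 8, 2, so processing vertices in that order labels each vertex after all of its successors.
9: no outgoing edge → L
7: no outgoing edge → L
1: reaches L-position 9 → W
5: reaches L-position 7 → W
4: reaches L-position 7 → W
6: only reaches 5(W), which is W → L
3: reaches L-position 6 → W
8: reaches L-position 6 → W
2: only reaches 8(W), 5(W), all W → L
The L vertices are 2, 6, 7, 9; that is 4 in all.

4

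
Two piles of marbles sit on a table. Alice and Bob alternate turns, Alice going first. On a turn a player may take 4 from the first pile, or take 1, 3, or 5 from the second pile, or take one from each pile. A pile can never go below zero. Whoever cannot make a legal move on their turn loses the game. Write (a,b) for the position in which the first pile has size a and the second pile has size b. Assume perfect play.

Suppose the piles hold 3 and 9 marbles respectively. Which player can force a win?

Alice wins.

Classify positions by backward induction: terminal positions (no move available) are L. From any other position, the mover wins iff some move reaches an L.
No move ever increases a pile, so every position that can arise here has a ≤ 3 and b ≤ 9; it is enough to label the cells with 0 ≤ a ≤ 3 and 0 ≤ b ≤ 9.
Every move lowers a or b (never raises either), so fill the grid row by row in increasing a, and left to right within a row: each cell's successors are then already labelled.
      b=0  b=1  b=2  b=3  b=4  b=5  b=6  b=7  b=8  b=9
a=0:    L    W    L    W    L    W    L    W    L    W
a=1:    L    W    L    W    L    W    L    W    L    W
a=2:    L    W    L    W    L    W    L    W    L    W
a=3:    L    W    L    W    L    W    L    W    L    W
Cells with no legal move (terminal, hence L): (0,0), (1,0), (2,0), (3,0).
The remaining L cells, each justified by listing all of its moves:
(0,2): the only move is to (0,1)(W), a W ⇒ L
(0,4): moves to (0,3)(W), (0,1)(W); every one is W ⇒ L
(0,6): moves to (0,5)(W), (0,3)(W), (0,1)(W); every one is W ⇒ L
(0,8): moves to (0,7)(W), (0,5)(W), (0,3)(W); every one is W ⇒ L
(1,2): moves to (1,1)(W), (0,1)(W); every one is W ⇒ L
(1,4): moves to (1,3)(W), (1,1)(W), (0,3)(W); every one is W ⇒ L
(1,6): moves to (1,5)(W), (1,3)(W), (1,1)(W), (0,5)(W); every one is W ⇒ L
(1,8): moves to (1,7)(W), (1,5)(W), (1,3)(W), (0,7)(W); every one is W ⇒ L
(2,2): moves to (2,1)(W), (1,1)(W); every one is W ⇒ L
(2,4): moves to (2,3)(W), (2,1)(W), (1,3)(W); every one is W ⇒ L
(2,6): moves to (2,5)(W), (2,3)(W), (2,1)(W), (1,5)(W); every one is W ⇒ L
(2,8): moves to (2,7)(W), (2,5)(W), (2,3)(W), (1,7)(W); every one is W ⇒ L
(3,2): moves to (3,1)(W), (2,1)(W); every one is W ⇒ L
(3,4): moves to (3,3)(W), (3,1)(W), (2,3)(W); every one is W ⇒ L
(3,6): moves to (3,5)(W), (3,3)(W), (3,1)(W), (2,5)(W); every one is W ⇒ L
(3,8): moves to (3,7)(W), (3,5)(W), (3,3)(W), (2,7)(W); every one is W ⇒ L
Every other cell has at least one move into one of the L cells above, so it is W.
From (3,9) Alice can move to (3,8), reaching an L position.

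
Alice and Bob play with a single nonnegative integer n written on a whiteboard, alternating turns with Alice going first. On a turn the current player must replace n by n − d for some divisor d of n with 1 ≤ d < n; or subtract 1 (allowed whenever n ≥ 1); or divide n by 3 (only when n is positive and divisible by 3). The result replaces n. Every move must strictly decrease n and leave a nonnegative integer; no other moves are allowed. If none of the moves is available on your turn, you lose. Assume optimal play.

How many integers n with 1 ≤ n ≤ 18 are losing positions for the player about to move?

7

Work bottom-up. With no move the player to move loses. Otherwise the position is W if at least one move leads to an L position for the opponent, and L if every move leads to a W.
n=0: no move → L
n=1: can move to 0, which is L ⇒ W
n=2: the only move is to 1(W), a W ⇒ L
n=3: can move to 2, which is L ⇒ W
n=4: can move to 2, which is L ⇒ W
n=5: the only move is to 4(W), a W ⇒ L
n=6: can move to 2, which is L ⇒ W
n=7: the only move is to 6(W), a W ⇒ L
n=8: can move to 7, which is L ⇒ W
n=9: moves to 3(W), 6(W), 8(W); every one is W ⇒ L
n=10: can move to 5, which is L ⇒ W
n=11: the only move is to 10(W), a W ⇒ L
n=12: can move to 9, which is L ⇒ W
n=13: the only move is to 12(W), a W ⇒ L
n=14: can move to 7, which is L ⇒ W
n=15: can move to 5, which is L ⇒ W
n=16: moves to 8(W), 12(W), 14(W), 15(W); every one is W ⇒ L
n=17: can move to 16, which is L ⇒ W
n=18: can move to 9, which is L ⇒ W
L entries with 1 ≤ n ≤ 18 (n=0 is outside the asked range and is not counted): n = 2, 5, 7, 9, 11, 13, 16; that makes 7.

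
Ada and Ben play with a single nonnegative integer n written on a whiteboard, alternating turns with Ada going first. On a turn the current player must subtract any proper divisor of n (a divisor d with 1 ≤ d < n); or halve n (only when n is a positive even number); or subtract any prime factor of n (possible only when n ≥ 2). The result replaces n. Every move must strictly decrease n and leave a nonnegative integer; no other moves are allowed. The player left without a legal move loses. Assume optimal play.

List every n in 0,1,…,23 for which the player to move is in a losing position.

0, 1, 4, 9, 14, 20

Build the W/L table. Terminal = L. A non-terminal position is W if it has a move to some L; otherwise it is L.
n=0: no move → L
n=1: no move → L
n=2: W (go to 0, an L position)
n=3: W (go to 0, an L position)
n=4: L (options 2(W), 3(W) are all W)
n=5: W (go to 0, an L position)
n=6: W (go to 4, an L position)
n=7: W (go to 0, an L position)
n=8: W (go to 4, an L position)
n=9: L (options 6(W), 8(W) are all W)
n=10: W (go to 9, an L position)
n=11: W (go to 0, an L position)
n=12: W (go to 9, an L position)
n=13: W (go to 0, an L position)
n=14: L (options 7(W), 12(W), 13(W) are all W)
n=15: W (go to 14, an L position)
n=16: W (go to 14, an L position)
n=17: W (go to 0, an L position)
n=18: W (go to 9, an L position)
n=19: W (go to 0, an L position)
n=20: L (options 10(W), 15(W), 16(W), 18(W), 19(W) are all W)
n=21: W (go to 14, an L position)
n=22: W (go to 20, an L position)
n=23: W (go to 0, an L position)
The losing starting values of n are exactly the entries labelled L in this table (6 of them).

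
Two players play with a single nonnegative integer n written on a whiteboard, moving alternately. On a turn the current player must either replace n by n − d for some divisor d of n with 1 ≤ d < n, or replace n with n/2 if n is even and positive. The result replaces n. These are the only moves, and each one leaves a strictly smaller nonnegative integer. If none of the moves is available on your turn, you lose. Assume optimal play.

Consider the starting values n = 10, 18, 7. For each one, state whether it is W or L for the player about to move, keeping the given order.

10: W, 18: W, 7: L

Compute win/loss labels from the base case upward. A position with no move is L. Any other position is W if it can reach an L in one move, else L.
n=0: no move → L
n=1: no move → L
n=2: W (go to 1, an L position)
n=3: L (sole option 2(W) is W)
n=4: W (go to 3, an L position)
n=5: L (sole option 4(W) is W)
n=6: W (go to 3, an L position)
n=7: L (sole option 6(W) is W)
n=8: W (go to 7, an L position)
n=9: L (options 6(W), 8(W) are all W)
n=10: W (go to 5, an L position)
n=11: L (sole option 10(W) is W)
n=12: W (go to 9, an L position)
n=13: L (sole option 12(W) is W)
n=14: W (go to 7, an L position)
n=15: L (options 10(W), 12(W), 14(W) are all W)
n=16: W (go to 15, an L position)
n=17: L (sole option 16(W) is W)
n=18: W (go to 9, an L position)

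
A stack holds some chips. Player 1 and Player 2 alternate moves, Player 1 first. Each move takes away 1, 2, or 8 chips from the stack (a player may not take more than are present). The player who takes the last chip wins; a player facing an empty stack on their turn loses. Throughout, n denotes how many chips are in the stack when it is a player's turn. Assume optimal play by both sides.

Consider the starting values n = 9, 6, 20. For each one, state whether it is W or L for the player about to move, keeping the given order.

Classify positions by backward induction: terminal positions (no move available) are L. From any other position, the mover wins iff some move reaches an L.
n=0: no move → L
n=1: W (go to 0, an L position)
n=2: W (go to 0, an L position)
n=3: L (options 2(W), 1(W) are all W)
n=4: W (go to 3, an L position)
n=5: W (go to 3, an L position)
n=6: L (options 5(W), 4(W) are all W)
n=7: W (go to 6, an L position)
n=8: W (go to 6, an L position)
n=9: L (options 8(W), 7(W), 1(W) are all W)
n=10: W (go to 9, an L position)
n=11: W (go to 9, an L position)
n=12: L (options 11(W), 10(W), 4(W) are all W)
n=13: W (go to 12, an L position)
n=14: W (go to 12, an L position)
n=15: L (options 14(W), 13(W), 7(W) are all W)
n=16: W (go to 15, an L position)
n=17: W (go to 15, an L position)
n=18: L (options 17(W), 16(W), 10(W) are all W)
n=19: W (go to 18, an L position)
n=20: W (go to 18, an L position)

9: L, 6: L, 20: W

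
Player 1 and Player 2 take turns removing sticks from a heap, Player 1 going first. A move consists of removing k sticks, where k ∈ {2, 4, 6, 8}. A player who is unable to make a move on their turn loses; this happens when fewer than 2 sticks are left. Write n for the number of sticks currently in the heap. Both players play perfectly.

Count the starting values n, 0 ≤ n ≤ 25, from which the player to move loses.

Work bottom-up. With no move the player to move loses. Otherwise the position is W if at least one move leads to an L position for the opponent, and L if every move leads to a W.
n=0: no move → L
n=1: no move → L
n=2: W (go to 0, an L position)
n=3: W (go to 1, an L position)
n=4: W (go to 0, an L position)
n=5: W (go to 1, an L position)
n=6: W (go to 0, an L position)
n=7: W (go to 1, an L position)
n=8: W (go to 0, an L position)
n=9: W (go to 1, an L position)
n=10: L (options 8(W), 6(W), 4(W), 2(W) are all W)
n=11: L (options 9(W), 7(W), 5(W), 3(W) are all W)
n=12: W (go to 10, an L position)
n=13: W (go to 11, an L position)
n=14: W (go to 10, an L position)
n=15: W (go to 11, an L position)
n=16: W (go to 10, an L position)
n=17: W (go to 11, an L position)
n=18: W (go to 10, an L position)
n=19: W (go to 11, an L position)
n=20: L (options 18(W), 16(W), 14(W), 12(W) are all W)
n=21: L (options 19(W), 17(W), 15(W), 13(W) are all W)
n=22: W (go to 20, an L position)
n=23: W (go to 21, an L position)
n=24: W (go to 20, an L position)
n=25: W (go to 21, an L position)
L entries with 0 ≤ n ≤ 25: n = 0, 1, 10, 11, 20, 21; that makes 6.

6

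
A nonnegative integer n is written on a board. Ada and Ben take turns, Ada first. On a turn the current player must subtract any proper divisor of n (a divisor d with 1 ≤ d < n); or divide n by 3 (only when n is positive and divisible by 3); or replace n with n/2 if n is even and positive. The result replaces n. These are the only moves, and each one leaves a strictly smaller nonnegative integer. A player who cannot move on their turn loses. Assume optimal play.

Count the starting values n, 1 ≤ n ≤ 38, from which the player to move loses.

14

Classify positions by backward induction: terminal positions (no move available) are L. From any other position, the mover wins iff some move reaches an L.
n=0: no move → L
n=1: no move → L
n=2: →1(L), so W
n=3: →1(L), so W
n=4: →2(W), 3(W) — all W, so L
n=5: →4(L), so W
n=6: →4(L), so W
n=7: →6(W) only, which is W, so L
n=8: →4(L), so W
n=9: →3(W), 6(W), 8(W) — all W, so L
n=10: →9(L), so W
n=11: →10(W) only, which is W, so L
n=12: →4(L), so W
n=13: →12(W) only, which is W, so L
n=14: →7(L), so W
n=15: →5(W), 10(W), 12(W), 14(W) — all W, so L
n=16: →15(L), so W
n=17: →16(W) only, which is W, so L
n=18: →9(L), so W
n=19: →18(W) only, which is W, so L
n=20: →15(L), so W
n=21: →7(L), so W
n=22: →11(L), so W
n=23: →22(W) only, which is W, so L
n=24: →23(L), so W
n=25: →20(W), 24(W) — all W, so L
n=26: →13(L), so W
n=27: →9(L), so W
n=28: →14(W), 21(W), 24(W), 26(W), 27(W) — all W, so L
n=29: →28(L), so W
n=30: →15(L), so W
n=31: →30(W) only, which is W, so L
n=32: →28(L), so W
n=33: →11(L), so W
n=34: →17(L), so W
n=35: →28(L), so W
n=36: →12(W), 18(W), 24(W), 27(W), 30(W), 32(W), 33(W), 34(W), 35(W) — all W, so L
n=37: →36(L), so W
n=38: →19(L), so W
L entries with 1 ≤ n ≤ 38 (n=0 is outside the asked range and is not counted): n = 1, 4, 7, 9, 11, 13, 15, 17, 19, 23, 25, 28, 31, 36; that makes 14.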